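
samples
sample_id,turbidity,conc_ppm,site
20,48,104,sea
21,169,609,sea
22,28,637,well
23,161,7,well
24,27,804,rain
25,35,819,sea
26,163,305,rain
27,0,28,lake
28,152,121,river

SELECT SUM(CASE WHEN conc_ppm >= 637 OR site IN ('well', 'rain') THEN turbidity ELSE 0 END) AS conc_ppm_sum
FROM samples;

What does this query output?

414

sample_id=20: ✗
sample_id=21: ✗
sample_id=22: ✓ → 28
sample_id=23: ✓ → 161
sample_id=24: ✓ → 27
sample_id=25: ✓ → 35
sample_id=26: ✓ → 163
sample_id=27: ✗
sample_id=28: ✗
conc_ppm_sum = 28 + 161 + 27 + 35 + 163 = 414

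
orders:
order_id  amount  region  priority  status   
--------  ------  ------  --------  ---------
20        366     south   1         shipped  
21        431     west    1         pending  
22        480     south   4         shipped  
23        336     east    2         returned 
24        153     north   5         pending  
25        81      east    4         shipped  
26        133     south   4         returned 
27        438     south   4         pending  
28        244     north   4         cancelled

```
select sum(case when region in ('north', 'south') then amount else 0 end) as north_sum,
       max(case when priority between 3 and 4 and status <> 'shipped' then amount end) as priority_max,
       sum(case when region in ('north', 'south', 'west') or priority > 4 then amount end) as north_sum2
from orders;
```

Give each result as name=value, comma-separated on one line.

north_sum=1814, priority_max=438, north_sum2=2245

[north_sum: region in ('north', 'south')]
order_id=20: ✓ → 366
order_id=21: ✗
order_id=22: ✓ → 480
order_id=23: ✗
order_id=24: ✓ → 153
order_id=25: ✗
order_id=26: ✓ → 133
order_id=27: ✓ → 438
order_id=28: ✓ → 244
north_sum = 366 + 480 + 153 + 133 + 438 + 244 = 1814
—
[priority_max: priority between 3 and 4 and status <> 'shipped']
order_id=20: ✗
order_id=21: ✗
order_id=22: ✗
order_id=23: ✗
order_id=24: ✗
order_id=25: ✗
order_id=26: ✓ → 133
order_id=27: ✓ → 438
order_id=28: ✓ → 244
priority_max = MAX(133, 438, 244) = 438
—
[north_sum2: region in ('north', 'south', 'west') or priority > 4]
order_id=20: ✓ → 366
order_id=21: ✓ → 431
order_id=22: ✓ → 480
order_id=23: ✗
order_id=24: ✓ → 153
order_id=25: ✗
order_id=26: ✓ → 133
order_id=27: ✓ → 438
order_id=28: ✓ → 244
north_sum2 = 366 + 431 + 480 + 153 + 133 + 438 + 244 = 2245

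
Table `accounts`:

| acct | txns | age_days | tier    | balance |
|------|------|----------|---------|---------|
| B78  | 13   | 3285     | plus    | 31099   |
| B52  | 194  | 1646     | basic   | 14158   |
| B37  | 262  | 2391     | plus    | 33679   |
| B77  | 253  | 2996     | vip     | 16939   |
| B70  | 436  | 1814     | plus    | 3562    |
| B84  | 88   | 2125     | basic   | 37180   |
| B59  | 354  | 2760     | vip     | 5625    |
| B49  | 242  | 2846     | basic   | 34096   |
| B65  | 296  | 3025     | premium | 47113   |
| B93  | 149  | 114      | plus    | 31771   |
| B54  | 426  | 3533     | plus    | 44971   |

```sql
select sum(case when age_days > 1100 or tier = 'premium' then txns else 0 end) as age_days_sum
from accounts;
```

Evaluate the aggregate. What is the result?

2564

acct=B78: ✓ → 13
acct=B52: ✓ → 194
acct=B37: ✓ → 262
acct=B77: ✓ → 253
acct=B70: ✓ → 436
acct=B84: ✓ → 88
acct=B59: ✓ → 354
acct=B49: ✓ → 242
acct=B65: ✓ → 296
acct=B93: ✗
acct=B54: ✓ → 426
age_days_sum = 13 + 194 + 262 + 253 + 436 + 88 + 354 + 242 + 296 + 426 = 2564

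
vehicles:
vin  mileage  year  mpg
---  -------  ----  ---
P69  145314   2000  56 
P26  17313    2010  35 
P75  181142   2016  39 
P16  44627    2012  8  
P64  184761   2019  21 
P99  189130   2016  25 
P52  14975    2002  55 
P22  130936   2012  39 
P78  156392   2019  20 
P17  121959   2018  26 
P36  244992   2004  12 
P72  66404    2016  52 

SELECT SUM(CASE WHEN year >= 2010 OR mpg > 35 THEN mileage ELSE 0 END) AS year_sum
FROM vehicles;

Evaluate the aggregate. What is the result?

vin=P69: ✓ → 145314
vin=P26: ✓ → 17313
vin=P75: ✓ → 181142
vin=P16: ✓ → 44627
vin=P64: ✓ → 184761
vin=P99: ✓ → 189130
vin=P52: ✓ → 14975
vin=P22: ✓ → 130936
vin=P78: ✓ → 156392
vin=P17: ✓ → 121959
vin=P36: ✗
vin=P72: ✓ → 66404
year_sum = 145314 + 17313 + 181142 + 44627 + 184761 + 189130 + 14975 + 130936 + 156392 + 121959 + 66404 = 1252953

1252953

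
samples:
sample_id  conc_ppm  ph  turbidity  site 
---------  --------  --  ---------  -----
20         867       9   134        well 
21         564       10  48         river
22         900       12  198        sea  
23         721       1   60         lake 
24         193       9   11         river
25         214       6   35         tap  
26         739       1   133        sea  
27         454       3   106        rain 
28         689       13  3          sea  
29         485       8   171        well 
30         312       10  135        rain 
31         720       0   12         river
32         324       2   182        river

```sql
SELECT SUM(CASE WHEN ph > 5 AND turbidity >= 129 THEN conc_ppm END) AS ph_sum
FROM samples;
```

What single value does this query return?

sample_id=20: ✓ → 867
sample_id=21: ✗
sample_id=22: ✓ → 900
sample_id=23: ✗
sample_id=24: ✗
sample_id=25: ✗
sample_id=26: ✗
sample_id=27: ✗
sample_id=28: ✗
sample_id=29: ✓ → 485
sample_id=30: ✓ → 312
sample_id=31: ✗
sample_id=32: ✗
ph_sum = 867 + 900 + 485 + 312 = 2564

2564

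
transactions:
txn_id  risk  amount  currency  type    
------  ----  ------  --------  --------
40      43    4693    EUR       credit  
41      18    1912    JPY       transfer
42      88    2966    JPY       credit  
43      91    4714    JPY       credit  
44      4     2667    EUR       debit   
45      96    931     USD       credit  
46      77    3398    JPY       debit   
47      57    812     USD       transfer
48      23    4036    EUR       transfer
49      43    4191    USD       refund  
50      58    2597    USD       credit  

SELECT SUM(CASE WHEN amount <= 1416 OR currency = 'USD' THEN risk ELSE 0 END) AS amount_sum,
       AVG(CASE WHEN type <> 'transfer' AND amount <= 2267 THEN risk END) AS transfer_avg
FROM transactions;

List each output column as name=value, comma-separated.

amount_sum=254, transfer_avg=96

[amount_sum: amount <= 1416 OR currency = 'USD']
txn_id=40: ✗
txn_id=41: ✗
txn_id=42: ✗
txn_id=43: ✗
txn_id=44: ✗
txn_id=45: ✓ → 96
txn_id=46: ✗
txn_id=47: ✓ → 57
txn_id=48: ✗
txn_id=49: ✓ → 43
txn_id=50: ✓ → 58
amount_sum = 96 + 57 + 43 + 58 = 254
—
[transfer_avg: type <> 'transfer' AND amount <= 2267]
txn_id=40: ✗
txn_id=41: ✗
txn_id=42: ✗
txn_id=43: ✗
txn_id=44: ✗
txn_id=45: ✓ → 96
txn_id=46: ✗
txn_id=47: ✗
txn_id=48: ✗
txn_id=49: ✗
txn_id=50: ✗
transfer_avg = 96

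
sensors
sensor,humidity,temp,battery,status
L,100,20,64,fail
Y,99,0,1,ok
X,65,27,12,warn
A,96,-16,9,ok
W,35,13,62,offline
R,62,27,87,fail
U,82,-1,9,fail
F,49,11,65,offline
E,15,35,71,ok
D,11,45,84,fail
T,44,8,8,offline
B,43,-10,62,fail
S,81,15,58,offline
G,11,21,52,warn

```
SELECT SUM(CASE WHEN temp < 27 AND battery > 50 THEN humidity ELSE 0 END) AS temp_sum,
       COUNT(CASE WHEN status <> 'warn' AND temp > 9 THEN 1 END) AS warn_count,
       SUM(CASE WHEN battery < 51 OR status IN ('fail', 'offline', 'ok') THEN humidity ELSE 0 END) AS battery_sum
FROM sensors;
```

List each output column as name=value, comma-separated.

temp_sum=319, warn_count=7, battery_sum=782

[temp_sum: temp < 27 AND battery > 50]
sensor=L: ✓ → 100
sensor=Y: ✗
sensor=X: ✗
sensor=A: ✗
sensor=W: ✓ → 35
sensor=R: ✗
sensor=U: ✗
sensor=F: ✓ → 49
sensor=E: ✗
sensor=D: ✗
sensor=T: ✗
sensor=B: ✓ → 43
sensor=S: ✓ → 81
sensor=G: ✓ → 11
temp_sum = 100 + 35 + 49 + 43 + 81 + 11 = 319
—
[warn_count: status <> 'warn' AND temp > 9]
sensor=L: ✓ → 1
sensor=Y: ✗
sensor=X: ✗
sensor=A: ✗
sensor=W: ✓ → 1
sensor=R: ✓ → 1
sensor=U: ✗
sensor=F: ✓ → 1
sensor=E: ✓ → 1
sensor=D: ✓ → 1
sensor=T: ✗
sensor=B: ✗
sensor=S: ✓ → 1
sensor=G: ✗
warn_count = COUNT(1, 1, 1, 1, 1, 1, 1) = 7
—
[battery_sum: battery < 51 OR status IN ('fail', 'offline', 'ok')]
sensor=L: ✓ → 100
sensor=Y: ✓ → 99
sensor=X: ✓ → 65
sensor=A: ✓ → 96
sensor=W: ✓ → 35
sensor=R: ✓ → 62
sensor=U: ✓ → 82
sensor=F: ✓ → 49
sensor=E: ✓ → 15
sensor=D: ✓ → 11
sensor=T: ✓ → 44
sensor=B: ✓ → 43
sensor=S: ✓ → 81
sensor=G: ✗
battery_sum = 100 + 99 + 65 + 96 + 35 + 62 + 82 + 49 + 15 + 11 + 44 + 43 + 81 = 782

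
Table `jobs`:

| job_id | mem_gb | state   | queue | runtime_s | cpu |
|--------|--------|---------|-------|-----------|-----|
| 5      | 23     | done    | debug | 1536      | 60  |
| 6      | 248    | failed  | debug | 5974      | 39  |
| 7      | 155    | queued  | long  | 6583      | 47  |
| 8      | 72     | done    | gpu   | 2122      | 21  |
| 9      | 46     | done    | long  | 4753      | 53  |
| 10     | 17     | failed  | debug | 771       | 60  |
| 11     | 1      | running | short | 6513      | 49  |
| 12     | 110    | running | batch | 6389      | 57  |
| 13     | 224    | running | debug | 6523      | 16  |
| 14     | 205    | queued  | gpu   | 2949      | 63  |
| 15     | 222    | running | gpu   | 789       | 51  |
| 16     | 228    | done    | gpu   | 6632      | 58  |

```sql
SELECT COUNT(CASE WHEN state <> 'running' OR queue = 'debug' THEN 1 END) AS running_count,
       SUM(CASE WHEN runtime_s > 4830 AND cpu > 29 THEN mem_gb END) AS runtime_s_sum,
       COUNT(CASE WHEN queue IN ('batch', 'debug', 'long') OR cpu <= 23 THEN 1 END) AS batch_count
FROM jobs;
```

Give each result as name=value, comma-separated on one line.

[running_count: state <> 'running' OR queue = 'debug']
job_id=5: ✓ → 1
job_id=6: ✓ → 1
job_id=7: ✓ → 1
job_id=8: ✓ → 1
job_id=9: ✓ → 1
job_id=10: ✓ → 1
job_id=11: ✗
job_id=12: ✗
job_id=13: ✓ → 1
job_id=14: ✓ → 1
job_id=15: ✗
job_id=16: ✓ → 1
running_count = COUNT(1, 1, 1, 1, 1, 1, 1, 1, 1) = 9
—
[runtime_s_sum: runtime_s > 4830 AND cpu > 29]
job_id=5: ✗
job_id=6: ✓ → 248
job_id=7: ✓ → 155
job_id=8: ✗
job_id=9: ✗
job_id=10: ✗
job_id=11: ✓ → 1
job_id=12: ✓ → 110
job_id=13: ✗
job_id=14: ✗
job_id=15: ✗
job_id=16: ✓ → 228
runtime_s_sum = 248 + 155 + 1 + 110 + 228 = 742
—
[batch_count: queue IN ('batch', 'debug', 'long') OR cpu <= 23]
job_id=5: ✓ → 1
job_id=6: ✓ → 1
job_id=7: ✓ → 1
job_id=8: ✓ → 1
job_id=9: ✓ → 1
job_id=10: ✓ → 1
job_id=11: ✗
job_id=12: ✓ → 1
job_id=13: ✓ → 1
job_id=14: ✗
job_id=15: ✗
job_id=16: ✗
batch_count = COUNT(1, 1, 1, 1, 1, 1, 1, 1) = 8

running_count=9, runtime_s_sum=742, batch_count=8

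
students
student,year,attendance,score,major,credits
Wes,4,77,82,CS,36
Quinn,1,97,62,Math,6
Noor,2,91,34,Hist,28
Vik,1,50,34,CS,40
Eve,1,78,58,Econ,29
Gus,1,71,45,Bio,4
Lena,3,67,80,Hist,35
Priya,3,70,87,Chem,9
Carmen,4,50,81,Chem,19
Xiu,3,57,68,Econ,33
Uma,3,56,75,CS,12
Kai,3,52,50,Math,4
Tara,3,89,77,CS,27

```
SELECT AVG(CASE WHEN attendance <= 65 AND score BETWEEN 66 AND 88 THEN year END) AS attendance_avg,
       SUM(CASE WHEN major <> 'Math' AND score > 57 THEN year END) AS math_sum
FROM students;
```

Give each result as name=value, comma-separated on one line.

[attendance_avg: attendance <= 65 AND score BETWEEN 66 AND 88]
student=Wes: ✗
student=Quinn: ✗
student=Noor: ✗
student=Vik: ✗
student=Eve: ✗
student=Gus: ✗
student=Lena: ✗
student=Priya: ✗
student=Carmen: ✓ → 4
student=Xiu: ✓ → 3
student=Uma: ✓ → 3
student=Kai: ✗
student=Tara: ✗
attendance_avg = (4 + 3 + 3) / 3 = 3.3333333333
—
[math_sum: major <> 'Math' AND score > 57]
student=Wes: ✓ → 4
student=Quinn: ✗
student=Noor: ✗
student=Vik: ✗
student=Eve: ✓ → 1
student=Gus: ✗
student=Lena: ✓ → 3
student=Priya: ✓ → 3
student=Carmen: ✓ → 4
student=Xiu: ✓ → 3
student=Uma: ✓ → 3
student=Kai: ✗
student=Tara: ✓ → 3
math_sum = 4 + 1 + 3 + 3 + 4 + 3 + 3 + 3 = 24

attendance_avg=3.3333333333, math_sum=24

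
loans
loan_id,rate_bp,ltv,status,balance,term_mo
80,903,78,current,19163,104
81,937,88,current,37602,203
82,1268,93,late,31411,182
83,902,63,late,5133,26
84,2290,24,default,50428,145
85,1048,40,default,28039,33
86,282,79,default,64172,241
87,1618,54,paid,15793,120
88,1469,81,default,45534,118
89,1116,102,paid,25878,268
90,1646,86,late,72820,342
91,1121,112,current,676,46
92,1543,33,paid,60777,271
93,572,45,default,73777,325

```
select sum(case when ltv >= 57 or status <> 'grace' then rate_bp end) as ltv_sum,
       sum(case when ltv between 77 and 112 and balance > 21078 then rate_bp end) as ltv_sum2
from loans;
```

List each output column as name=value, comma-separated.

[ltv_sum: ltv >= 57 or status <> 'grace']
loan_id=80: ✓ → 903
loan_id=81: ✓ → 937
loan_id=82: ✓ → 1268
loan_id=83: ✓ → 902
loan_id=84: ✓ → 2290
loan_id=85: ✓ → 1048
loan_id=86: ✓ → 282
loan_id=87: ✓ → 1618
loan_id=88: ✓ → 1469
loan_id=89: ✓ → 1116
loan_id=90: ✓ → 1646
loan_id=91: ✓ → 1121
loan_id=92: ✓ → 1543
loan_id=93: ✓ → 572
ltv_sum = 903 + 937 + 1268 + 902 + 2290 + 1048 + 282 + 1618 + 1469 + 1116 + 1646 + 1121 + 1543 + 572 = 16715
—
[ltv_sum2: ltv between 77 and 112 and balance > 21078]
loan_id=80: ✗
loan_id=81: ✓ → 937
loan_id=82: ✓ → 1268
loan_id=83: ✗
loan_id=84: ✗
loan_id=85: ✗
loan_id=86: ✓ → 282
loan_id=87: ✗
loan_id=88: ✓ → 1469
loan_id=89: ✓ → 1116
loan_id=90: ✓ → 1646
loan_id=91: ✗
loan_id=92: ✗
loan_id=93: ✗
ltv_sum2 = 937 + 1268 + 282 + 1469 + 1116 + 1646 = 6718

ltv_sum=16715, ltv_sum2=6718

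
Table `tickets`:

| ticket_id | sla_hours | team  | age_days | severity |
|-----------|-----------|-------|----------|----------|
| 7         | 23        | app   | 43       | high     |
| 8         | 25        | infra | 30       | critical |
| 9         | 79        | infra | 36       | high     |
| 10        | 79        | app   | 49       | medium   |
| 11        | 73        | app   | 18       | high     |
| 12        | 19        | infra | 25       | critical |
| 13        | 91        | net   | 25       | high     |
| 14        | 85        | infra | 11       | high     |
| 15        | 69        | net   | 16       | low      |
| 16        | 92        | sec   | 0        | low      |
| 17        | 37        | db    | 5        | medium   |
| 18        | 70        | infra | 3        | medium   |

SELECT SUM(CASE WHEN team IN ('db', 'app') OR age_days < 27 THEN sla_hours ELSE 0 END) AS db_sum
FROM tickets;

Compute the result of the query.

638

ticket_id=7: ✓ → 23
ticket_id=8: ✗
ticket_id=9: ✗
ticket_id=10: ✓ → 79
ticket_id=11: ✓ → 73
ticket_id=12: ✓ → 19
ticket_id=13: ✓ → 91
ticket_id=14: ✓ → 85
ticket_id=15: ✓ → 69
ticket_id=16: ✓ → 92
ticket_id=17: ✓ → 37
ticket_id=18: ✓ → 70
db_sum = 23 + 79 + 73 + 19 + 91 + 85 + 69 + 92 + 37 + 70 = 638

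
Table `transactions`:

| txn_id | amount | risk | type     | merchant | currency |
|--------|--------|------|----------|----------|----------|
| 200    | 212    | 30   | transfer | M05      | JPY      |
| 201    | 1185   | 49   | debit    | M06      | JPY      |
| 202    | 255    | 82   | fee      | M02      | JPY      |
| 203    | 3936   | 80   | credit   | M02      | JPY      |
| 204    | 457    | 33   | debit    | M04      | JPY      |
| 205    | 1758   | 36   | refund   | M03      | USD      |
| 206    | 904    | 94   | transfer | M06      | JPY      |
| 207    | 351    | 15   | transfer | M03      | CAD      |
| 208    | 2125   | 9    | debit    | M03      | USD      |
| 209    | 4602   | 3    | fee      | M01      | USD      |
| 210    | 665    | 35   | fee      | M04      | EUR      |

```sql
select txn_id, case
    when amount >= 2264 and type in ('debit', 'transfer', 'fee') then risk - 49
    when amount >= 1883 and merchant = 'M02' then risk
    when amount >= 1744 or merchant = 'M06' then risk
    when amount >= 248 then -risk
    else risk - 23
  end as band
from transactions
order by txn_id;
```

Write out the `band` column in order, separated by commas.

txn_id=200: ELSE → 7
txn_id=201: amount >= 1744 or merchant = 'M06' → 49
txn_id=202: amount >= 248 → -82
txn_id=203: amount >= 1883 and merchant = 'M02' → 80
txn_id=204: amount >= 248 → -33
txn_id=205: amount >= 1744 or merchant = 'M06' → 36
txn_id=206: amount >= 1744 or merchant = 'M06' → 94
txn_id=207: amount >= 248 → -15
txn_id=208: amount >= 1744 or merchant = 'M06' → 9
txn_id=209: amount >= 2264 and type in ('debit', 'transfer', 'fee') → -46
txn_id=210: amount >= 248 → -35

7, 49, -82, 80, -33, 36, 94, -15, 9, -46, -35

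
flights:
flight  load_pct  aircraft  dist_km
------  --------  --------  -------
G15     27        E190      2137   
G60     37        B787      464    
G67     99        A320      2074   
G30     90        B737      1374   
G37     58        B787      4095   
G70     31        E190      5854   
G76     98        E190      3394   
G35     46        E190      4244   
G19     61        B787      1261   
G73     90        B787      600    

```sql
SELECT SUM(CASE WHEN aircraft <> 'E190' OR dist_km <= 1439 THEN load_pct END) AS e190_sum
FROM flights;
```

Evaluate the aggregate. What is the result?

flight=G15: ✗
flight=G60: ✓ → 37
flight=G67: ✓ → 99
flight=G30: ✓ → 90
flight=G37: ✓ → 58
flight=G70: ✗
flight=G76: ✗
flight=G35: ✗
flight=G19: ✓ → 61
flight=G73: ✓ → 90
e190_sum = 37 + 99 + 90 + 58 + 61 + 90 = 435

435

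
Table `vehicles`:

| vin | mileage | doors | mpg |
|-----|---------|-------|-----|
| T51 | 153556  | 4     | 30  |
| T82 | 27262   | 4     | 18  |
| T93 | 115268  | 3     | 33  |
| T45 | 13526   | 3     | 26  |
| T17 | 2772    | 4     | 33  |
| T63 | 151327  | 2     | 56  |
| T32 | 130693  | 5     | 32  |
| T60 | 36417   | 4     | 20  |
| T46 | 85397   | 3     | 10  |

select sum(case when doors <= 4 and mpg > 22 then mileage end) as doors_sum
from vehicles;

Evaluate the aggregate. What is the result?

436449

vin=T51: ✓ → 153556
vin=T82: ✗
vin=T93: ✓ → 115268
vin=T45: ✓ → 13526
vin=T17: ✓ → 2772
vin=T63: ✓ → 151327
vin=T32: ✗
vin=T60: ✗
vin=T46: ✗
doors_sum = 153556 + 115268 + 13526 + 2772 + 151327 = 436449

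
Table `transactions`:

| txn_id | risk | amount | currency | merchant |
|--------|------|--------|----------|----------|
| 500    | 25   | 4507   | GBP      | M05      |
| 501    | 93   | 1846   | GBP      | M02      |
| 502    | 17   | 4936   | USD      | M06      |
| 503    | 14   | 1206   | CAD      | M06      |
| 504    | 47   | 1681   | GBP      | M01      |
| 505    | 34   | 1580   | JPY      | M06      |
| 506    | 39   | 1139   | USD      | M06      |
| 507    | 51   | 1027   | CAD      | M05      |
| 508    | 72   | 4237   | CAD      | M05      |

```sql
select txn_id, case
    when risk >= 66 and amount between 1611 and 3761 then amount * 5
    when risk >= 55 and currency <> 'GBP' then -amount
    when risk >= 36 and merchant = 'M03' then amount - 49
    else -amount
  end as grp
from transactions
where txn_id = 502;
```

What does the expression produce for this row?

-4936

txn_id = 502: risk=17, amount=4936, currency=USD, merchant=M06.
risk >= 66 and amount between 1611 and 3761 → false
risk >= 55 and currency <> 'GBP' → false
risk >= 36 and merchant = 'M03' → false
No prior WHEN matched → ELSE → -4936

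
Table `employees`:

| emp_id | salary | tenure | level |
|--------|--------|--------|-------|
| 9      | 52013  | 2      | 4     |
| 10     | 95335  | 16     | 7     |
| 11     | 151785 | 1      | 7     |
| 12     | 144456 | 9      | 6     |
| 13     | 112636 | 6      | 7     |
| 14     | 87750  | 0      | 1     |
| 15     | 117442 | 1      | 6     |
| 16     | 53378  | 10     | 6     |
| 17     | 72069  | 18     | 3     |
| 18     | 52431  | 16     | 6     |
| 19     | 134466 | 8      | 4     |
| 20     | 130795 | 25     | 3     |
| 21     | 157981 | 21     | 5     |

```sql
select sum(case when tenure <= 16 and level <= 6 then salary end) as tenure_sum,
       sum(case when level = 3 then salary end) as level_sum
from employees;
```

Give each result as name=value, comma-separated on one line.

tenure_sum=641936, level_sum=202864

[tenure_sum: tenure <= 16 and level <= 6]
emp_id=9: ✓ → 52013
emp_id=10: ✗
emp_id=11: ✗
emp_id=12: ✓ → 144456
emp_id=13: ✗
emp_id=14: ✓ → 87750
emp_id=15: ✓ → 117442
emp_id=16: ✓ → 53378
emp_id=17: ✗
emp_id=18: ✓ → 52431
emp_id=19: ✓ → 134466
emp_id=20: ✗
emp_id=21: ✗
tenure_sum = 52013 + 144456 + 87750 + 117442 + 53378 + 52431 + 134466 = 641936
—
[level_sum: level = 3]
emp_id=9: ✗
emp_id=10: ✗
emp_id=11: ✗
emp_id=12: ✗
emp_id=13: ✗
emp_id=14: ✗
emp_id=15: ✗
emp_id=16: ✗
emp_id=17: ✓ → 72069
emp_id=18: ✗
emp_id=19: ✗
emp_id=20: ✓ → 130795
emp_id=21: ✗
level_sum = 72069 + 130795 = 202864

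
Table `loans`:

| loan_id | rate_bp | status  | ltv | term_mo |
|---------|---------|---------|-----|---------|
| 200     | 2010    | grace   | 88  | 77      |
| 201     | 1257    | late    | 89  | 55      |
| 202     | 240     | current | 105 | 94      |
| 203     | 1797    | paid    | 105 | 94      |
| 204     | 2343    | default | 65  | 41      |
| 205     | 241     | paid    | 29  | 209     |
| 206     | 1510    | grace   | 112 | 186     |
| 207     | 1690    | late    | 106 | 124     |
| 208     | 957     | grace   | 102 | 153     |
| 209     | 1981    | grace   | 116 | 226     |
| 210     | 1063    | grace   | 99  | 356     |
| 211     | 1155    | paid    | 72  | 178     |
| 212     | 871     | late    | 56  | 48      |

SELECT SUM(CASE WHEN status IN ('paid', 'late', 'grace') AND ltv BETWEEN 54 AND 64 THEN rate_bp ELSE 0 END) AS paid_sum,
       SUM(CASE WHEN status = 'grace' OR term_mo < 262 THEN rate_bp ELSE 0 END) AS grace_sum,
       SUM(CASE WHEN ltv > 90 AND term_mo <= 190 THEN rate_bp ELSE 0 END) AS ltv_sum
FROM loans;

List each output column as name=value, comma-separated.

[paid_sum: status IN ('paid', 'late', 'grace') AND ltv BETWEEN 54 AND 64]
loan_id=200: ✗
loan_id=201: ✗
loan_id=202: ✗
loan_id=203: ✗
loan_id=204: ✗
loan_id=205: ✗
loan_id=206: ✗
loan_id=207: ✗
loan_id=208: ✗
loan_id=209: ✗
loan_id=210: ✗
loan_id=211: ✗
loan_id=212: ✓ → 871
paid_sum = 871
—
[grace_sum: status = 'grace' OR term_mo < 262]
loan_id=200: ✓ → 2010
loan_id=201: ✓ → 1257
loan_id=202: ✓ → 240
loan_id=203: ✓ → 1797
loan_id=204: ✓ → 2343
loan_id=205: ✓ → 241
loan_id=206: ✓ → 1510
loan_id=207: ✓ → 1690
loan_id=208: ✓ → 957
loan_id=209: ✓ → 1981
loan_id=210: ✓ → 1063
loan_id=211: ✓ → 1155
loan_id=212: ✓ → 871
grace_sum = 2010 + 1257 + 240 + 1797 + 2343 + 241 + 1510 + 1690 + 957 + 1981 + 1063 + 1155 + 871 = 17115
—
[ltv_sum: ltv > 90 AND term_mo <= 190]
loan_id=200: ✗
loan_id=201: ✗
loan_id=202: ✓ → 240
loan_id=203: ✓ → 1797
loan_id=204: ✗
loan_id=205: ✗
loan_id=206: ✓ → 1510
loan_id=207: ✓ → 1690
loan_id=208: ✓ → 957
loan_id=209: ✗
loan_id=210: ✗
loan_id=211: ✗
loan_id=212: ✗
ltv_sum = 240 + 1797 + 1510 + 1690 + 957 = 6194

paid_sum=871, grace_sum=17115, ltv_sum=6194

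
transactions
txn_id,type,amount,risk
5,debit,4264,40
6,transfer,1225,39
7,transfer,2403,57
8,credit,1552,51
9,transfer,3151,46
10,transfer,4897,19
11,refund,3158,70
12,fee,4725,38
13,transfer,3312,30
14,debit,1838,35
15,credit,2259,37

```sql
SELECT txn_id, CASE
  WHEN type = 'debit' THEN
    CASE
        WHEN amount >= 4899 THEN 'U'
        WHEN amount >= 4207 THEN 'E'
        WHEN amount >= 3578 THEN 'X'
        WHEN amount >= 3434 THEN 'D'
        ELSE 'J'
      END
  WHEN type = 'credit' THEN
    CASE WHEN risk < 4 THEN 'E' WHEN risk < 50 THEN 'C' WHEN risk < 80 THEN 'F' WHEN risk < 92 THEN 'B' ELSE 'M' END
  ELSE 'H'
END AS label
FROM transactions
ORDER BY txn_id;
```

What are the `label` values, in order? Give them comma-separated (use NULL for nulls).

txn_id=5: type='debit' → inner[amount >= 4207] → E
txn_id=6: type='transfer' → outer ELSE → H
txn_id=7: type='transfer' → outer ELSE → H
txn_id=8: type='credit' → inner[risk < 80] → F
txn_id=9: type='transfer' → outer ELSE → H
txn_id=10: type='transfer' → outer ELSE → H
txn_id=11: type='refund' → outer ELSE → H
txn_id=12: type='fee' → outer ELSE → H
txn_id=13: type='transfer' → outer ELSE → H
txn_id=14: type='debit' → inner[ELSE] → J
txn_id=15: type='credit' → inner[risk < 50] → C

E, H, H, F, H, H, H, H, H, J, C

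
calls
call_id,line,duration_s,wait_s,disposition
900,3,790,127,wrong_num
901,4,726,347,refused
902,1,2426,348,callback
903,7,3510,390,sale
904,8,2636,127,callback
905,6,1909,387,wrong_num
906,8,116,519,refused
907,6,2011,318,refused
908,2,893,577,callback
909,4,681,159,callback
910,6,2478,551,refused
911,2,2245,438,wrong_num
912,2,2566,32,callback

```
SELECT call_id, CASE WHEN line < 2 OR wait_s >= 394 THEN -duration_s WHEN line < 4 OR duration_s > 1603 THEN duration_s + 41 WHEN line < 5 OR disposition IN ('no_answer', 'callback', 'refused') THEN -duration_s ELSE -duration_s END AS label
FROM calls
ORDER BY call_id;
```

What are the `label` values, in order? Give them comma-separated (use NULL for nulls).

831, -726, -2426, 3551, 2677, 1950, -116, 2052, -893, -681, -2478, -2245, 2607

call_id=900: line < 4 OR duration_s > 1603 → 831
call_id=901: line < 5 OR disposition IN ('no_answer', 'callback', 'refused') → -726
call_id=902: line < 2 OR wait_s >= 394 → -2426
call_id=903: line < 4 OR duration_s > 1603 → 3551
call_id=904: line < 4 OR duration_s > 1603 → 2677
call_id=905: line < 4 OR duration_s > 1603 → 1950
call_id=906: line < 2 OR wait_s >= 394 → -116
call_id=907: line < 4 OR duration_s > 1603 → 2052
call_id=908: line < 2 OR wait_s >= 394 → -893
call_id=909: line < 5 OR disposition IN ('no_answer', 'callback', 'refused') → -681
call_id=910: line < 2 OR wait_s >= 394 → -2478
call_id=911: line < 2 OR wait_s >= 394 → -2245
call_id=912: line < 4 OR duration_s > 1603 → 2607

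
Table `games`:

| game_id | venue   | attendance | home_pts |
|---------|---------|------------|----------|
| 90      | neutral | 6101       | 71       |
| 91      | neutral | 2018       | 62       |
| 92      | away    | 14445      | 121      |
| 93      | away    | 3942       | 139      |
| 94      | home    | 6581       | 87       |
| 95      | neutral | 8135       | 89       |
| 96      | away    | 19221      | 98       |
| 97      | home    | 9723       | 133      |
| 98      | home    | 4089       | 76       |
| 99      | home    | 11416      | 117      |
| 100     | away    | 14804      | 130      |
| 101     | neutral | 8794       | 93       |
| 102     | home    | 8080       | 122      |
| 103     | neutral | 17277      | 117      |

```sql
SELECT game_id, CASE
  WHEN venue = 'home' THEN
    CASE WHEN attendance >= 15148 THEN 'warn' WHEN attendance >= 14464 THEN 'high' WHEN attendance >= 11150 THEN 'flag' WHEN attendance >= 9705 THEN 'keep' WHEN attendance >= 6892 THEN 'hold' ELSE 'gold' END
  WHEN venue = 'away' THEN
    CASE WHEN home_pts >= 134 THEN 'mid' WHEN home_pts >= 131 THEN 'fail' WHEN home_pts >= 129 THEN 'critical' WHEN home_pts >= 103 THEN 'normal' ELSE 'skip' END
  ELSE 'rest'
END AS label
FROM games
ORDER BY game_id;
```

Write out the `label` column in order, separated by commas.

game_id=90: venue='neutral' → outer ELSE → rest
game_id=91: venue='neutral' → outer ELSE → rest
game_id=92: venue='away' → inner[home_pts >= 103] → normal
game_id=93: venue='away' → inner[home_pts >= 134] → mid
game_id=94: venue='home' → inner[ELSE] → gold
game_id=95: venue='neutral' → outer ELSE → rest
game_id=96: venue='away' → inner[ELSE] → skip
game_id=97: venue='home' → inner[attendance >= 9705] → keep
game_id=98: venue='home' → inner[ELSE] → gold
game_id=99: venue='home' → inner[attendance >= 11150] → flag
game_id=100: venue='away' → inner[home_pts >= 129] → critical
game_id=101: venue='neutral' → outer ELSE → rest
game_id=102: venue='home' → inner[attendance >= 6892] → hold
game_id=103: venue='neutral' → outer ELSE → rest

rest, rest, normal, mid, gold, rest, skip, keep, gold, flag, critical, rest, hold, rest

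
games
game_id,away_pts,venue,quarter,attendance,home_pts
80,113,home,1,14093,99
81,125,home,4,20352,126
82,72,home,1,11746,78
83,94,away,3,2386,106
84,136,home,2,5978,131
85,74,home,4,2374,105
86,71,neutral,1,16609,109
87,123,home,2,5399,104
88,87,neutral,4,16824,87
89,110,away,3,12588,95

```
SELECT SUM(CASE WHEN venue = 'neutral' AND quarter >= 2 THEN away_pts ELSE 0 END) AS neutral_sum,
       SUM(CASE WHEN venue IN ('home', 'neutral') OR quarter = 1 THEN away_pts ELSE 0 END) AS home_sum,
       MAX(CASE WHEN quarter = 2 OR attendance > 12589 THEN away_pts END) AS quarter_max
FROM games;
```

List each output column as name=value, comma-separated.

neutral_sum=87, home_sum=801, quarter_max=136

[neutral_sum: venue = 'neutral' AND quarter >= 2]
game_id=80: ✗
game_id=81: ✗
game_id=82: ✗
game_id=83: ✗
game_id=84: ✗
game_id=85: ✗
game_id=86: ✗
game_id=87: ✗
game_id=88: ✓ → 87
game_id=89: ✗
neutral_sum = 87
—
[home_sum: venue IN ('home', 'neutral') OR quarter = 1]
game_id=80: ✓ → 113
game_id=81: ✓ → 125
game_id=82: ✓ → 72
game_id=83: ✗
game_id=84: ✓ → 136
game_id=85: ✓ → 74
game_id=86: ✓ → 71
game_id=87: ✓ → 123
game_id=88: ✓ → 87
game_id=89: ✗
home_sum = 113 + 125 + 72 + 136 + 74 + 71 + 123 + 87 = 801
—
[quarter_max: quarter = 2 OR attendance > 12589]
game_id=80: ✓ → 113
game_id=81: ✓ → 125
game_id=82: ✗
game_id=83: ✗
game_id=84: ✓ → 136
game_id=85: ✗
game_id=86: ✓ → 71
game_id=87: ✓ → 123
game_id=88: ✓ → 87
game_id=89: ✗
quarter_max = MAX(113, 125, 136, 71, 123, 87) = 136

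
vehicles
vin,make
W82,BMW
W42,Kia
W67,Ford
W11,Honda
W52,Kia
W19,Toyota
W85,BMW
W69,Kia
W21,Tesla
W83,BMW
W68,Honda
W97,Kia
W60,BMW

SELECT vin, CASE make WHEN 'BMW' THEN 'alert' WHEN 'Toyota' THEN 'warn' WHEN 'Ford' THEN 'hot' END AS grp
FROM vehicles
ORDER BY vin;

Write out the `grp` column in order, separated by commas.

vin=W11: (no match → NULL) → NULL
vin=W19: make='Toyota' → warn
vin=W21: (no match → NULL) → NULL
vin=W42: (no match → NULL) → NULL
vin=W52: (no match → NULL) → NULL
vin=W60: make='BMW' → alert
vin=W67: make='Ford' → hot
vin=W68: (no match → NULL) → NULL
vin=W69: (no match → NULL) → NULL
vin=W82: make='BMW' → alert
vin=W83: make='BMW' → alert
vin=W85: make='BMW' → alert
vin=W97: (no match → NULL) → NULL

NULL, warn, NULL, NULL, NULL, alert, hot, NULL, NULL, alert, alert, alert, NULL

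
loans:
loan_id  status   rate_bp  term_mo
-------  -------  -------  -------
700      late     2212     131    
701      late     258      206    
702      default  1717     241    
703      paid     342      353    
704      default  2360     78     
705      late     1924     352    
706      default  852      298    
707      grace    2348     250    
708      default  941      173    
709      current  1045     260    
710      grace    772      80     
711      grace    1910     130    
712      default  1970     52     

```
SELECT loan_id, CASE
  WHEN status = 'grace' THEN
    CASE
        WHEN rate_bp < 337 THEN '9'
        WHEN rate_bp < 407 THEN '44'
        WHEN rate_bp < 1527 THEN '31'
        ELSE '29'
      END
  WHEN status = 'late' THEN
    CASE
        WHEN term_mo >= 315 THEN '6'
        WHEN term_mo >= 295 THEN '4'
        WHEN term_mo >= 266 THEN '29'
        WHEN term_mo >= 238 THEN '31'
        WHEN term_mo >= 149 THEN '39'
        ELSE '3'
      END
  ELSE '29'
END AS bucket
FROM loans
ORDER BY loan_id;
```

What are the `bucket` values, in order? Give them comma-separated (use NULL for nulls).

3, 39, 29, 29, 29, 6, 29, 29, 29, 29, 31, 29, 29

loan_id=700: status='late' → inner[ELSE] → 3
loan_id=701: status='late' → inner[term_mo >= 149] → 39
loan_id=702: status='default' → outer ELSE → 29
loan_id=703: status='paid' → outer ELSE → 29
loan_id=704: status='default' → outer ELSE → 29
loan_id=705: status='late' → inner[term_mo >= 315] → 6
loan_id=706: status='default' → outer ELSE → 29
loan_id=707: status='grace' → inner[ELSE] → 29
loan_id=708: status='default' → outer ELSE → 29
loan_id=709: status='current' → outer ELSE → 29
loan_id=710: status='grace' → inner[rate_bp < 1527] → 31
loan_id=711: status='grace' → inner[ELSE] → 29
loan_id=712: status='default' → outer ELSE → 29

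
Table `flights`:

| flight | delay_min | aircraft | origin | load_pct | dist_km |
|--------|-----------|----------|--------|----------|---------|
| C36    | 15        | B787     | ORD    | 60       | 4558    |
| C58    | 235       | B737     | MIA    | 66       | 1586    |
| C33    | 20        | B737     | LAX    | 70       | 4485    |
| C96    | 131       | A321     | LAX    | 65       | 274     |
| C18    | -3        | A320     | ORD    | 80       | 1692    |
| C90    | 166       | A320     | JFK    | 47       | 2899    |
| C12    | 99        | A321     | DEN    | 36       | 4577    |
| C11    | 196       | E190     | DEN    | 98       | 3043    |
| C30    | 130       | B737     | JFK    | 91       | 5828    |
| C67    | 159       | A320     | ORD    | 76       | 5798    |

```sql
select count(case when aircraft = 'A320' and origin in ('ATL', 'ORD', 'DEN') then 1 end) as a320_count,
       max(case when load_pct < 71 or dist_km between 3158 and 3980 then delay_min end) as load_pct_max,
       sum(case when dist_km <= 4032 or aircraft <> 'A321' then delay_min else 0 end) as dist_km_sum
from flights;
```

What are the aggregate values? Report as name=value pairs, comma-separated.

[a320_count: aircraft = 'A320' and origin in ('ATL', 'ORD', 'DEN')]
flight=C36: ✗
flight=C58: ✗
flight=C33: ✗
flight=C96: ✗
flight=C18: ✓ → 1
flight=C90: ✗
flight=C12: ✗
flight=C11: ✗
flight=C30: ✗
flight=C67: ✓ → 1
a320_count = COUNT(1, 1) = 2
—
[load_pct_max: load_pct < 71 or dist_km between 3158 and 3980]
flight=C36: ✓ → 15
flight=C58: ✓ → 235
flight=C33: ✓ → 20
flight=C96: ✓ → 131
flight=C18: ✗
flight=C90: ✓ → 166
flight=C12: ✓ → 99
flight=C11: ✗
flight=C30: ✗
flight=C67: ✗
load_pct_max = MAX(15, 235, 20, 131, 166, 99) = 235
—
[dist_km_sum: dist_km <= 4032 or aircraft <> 'A321']
flight=C36: ✓ → 15
flight=C58: ✓ → 235
flight=C33: ✓ → 20
flight=C96: ✓ → 131
flight=C18: ✓ → -3
flight=C90: ✓ → 166
flight=C12: ✗
flight=C11: ✓ → 196
flight=C30: ✓ → 130
flight=C67: ✓ → 159
dist_km_sum = 15 + 235 + 20 + 131 + -3 + 166 + 196 + 130 + 159 = 1049

a320_count=2, load_pct_max=235, dist_km_sum=1049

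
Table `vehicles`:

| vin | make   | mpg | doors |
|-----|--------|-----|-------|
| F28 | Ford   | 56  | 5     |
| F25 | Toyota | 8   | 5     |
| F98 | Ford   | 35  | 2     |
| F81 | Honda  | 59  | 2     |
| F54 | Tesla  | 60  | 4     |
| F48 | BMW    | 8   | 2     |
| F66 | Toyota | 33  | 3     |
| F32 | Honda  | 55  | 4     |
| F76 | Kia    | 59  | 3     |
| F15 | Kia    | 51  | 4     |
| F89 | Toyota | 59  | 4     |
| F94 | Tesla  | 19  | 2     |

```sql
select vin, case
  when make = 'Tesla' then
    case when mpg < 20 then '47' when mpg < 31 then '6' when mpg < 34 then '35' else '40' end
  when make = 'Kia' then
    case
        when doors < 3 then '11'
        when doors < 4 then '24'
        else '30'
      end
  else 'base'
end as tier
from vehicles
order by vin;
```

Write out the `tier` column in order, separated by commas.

vin=F15: make='Kia' → inner[ELSE] → 30
vin=F25: make='Toyota' → outer ELSE → base
vin=F28: make='Ford' → outer ELSE → base
vin=F32: make='Honda' → outer ELSE → base
vin=F48: make='BMW' → outer ELSE → base
vin=F54: make='Tesla' → inner[ELSE] → 40
vin=F66: make='Toyota' → outer ELSE → base
vin=F76: make='Kia' → inner[doors < 4] → 24
vin=F81: make='Honda' → outer ELSE → base
vin=F89: make='Toyota' → outer ELSE → base
vin=F94: make='Tesla' → inner[mpg < 20] → 47
vin=F98: make='Ford' → outer ELSE → base

30, base, base, base, base, 40, base, 24, base, base, 47, base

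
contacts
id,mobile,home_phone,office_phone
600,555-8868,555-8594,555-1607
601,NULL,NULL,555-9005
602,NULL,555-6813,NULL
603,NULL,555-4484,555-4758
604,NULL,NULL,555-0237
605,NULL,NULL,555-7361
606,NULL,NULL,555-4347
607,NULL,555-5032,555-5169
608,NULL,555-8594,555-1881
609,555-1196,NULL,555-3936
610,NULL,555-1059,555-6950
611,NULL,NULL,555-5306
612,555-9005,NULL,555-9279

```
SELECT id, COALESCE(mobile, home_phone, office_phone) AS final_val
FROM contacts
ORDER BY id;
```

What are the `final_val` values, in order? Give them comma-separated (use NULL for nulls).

555-8868, 555-9005, 555-6813, 555-4484, 555-0237, 555-7361, 555-4347, 555-5032, 555-8594, 555-1196, 555-1059, 555-5306, 555-9005

id=600: mobile=555-8868 → 555-8868
id=601: mobile=NULL, home_phone=NULL, office_phone=555-9005 → 555-9005
id=602: mobile=NULL, home_phone=555-6813 → 555-6813
id=603: mobile=NULL, home_phone=555-4484 → 555-4484
id=604: mobile=NULL, home_phone=NULL, office_phone=555-0237 → 555-0237
id=605: mobile=NULL, home_phone=NULL, office_phone=555-7361 → 555-7361
id=606: mobile=NULL, home_phone=NULL, office_phone=555-4347 → 555-4347
id=607: mobile=NULL, home_phone=555-5032 → 555-5032
id=608: mobile=NULL, home_phone=555-8594 → 555-8594
id=609: mobile=555-1196 → 555-1196
id=610: mobile=NULL, home_phone=555-1059 → 555-1059
id=611: mobile=NULL, home_phone=NULL, office_phone=555-5306 → 555-5306
id=612: mobile=555-9005 → 555-9005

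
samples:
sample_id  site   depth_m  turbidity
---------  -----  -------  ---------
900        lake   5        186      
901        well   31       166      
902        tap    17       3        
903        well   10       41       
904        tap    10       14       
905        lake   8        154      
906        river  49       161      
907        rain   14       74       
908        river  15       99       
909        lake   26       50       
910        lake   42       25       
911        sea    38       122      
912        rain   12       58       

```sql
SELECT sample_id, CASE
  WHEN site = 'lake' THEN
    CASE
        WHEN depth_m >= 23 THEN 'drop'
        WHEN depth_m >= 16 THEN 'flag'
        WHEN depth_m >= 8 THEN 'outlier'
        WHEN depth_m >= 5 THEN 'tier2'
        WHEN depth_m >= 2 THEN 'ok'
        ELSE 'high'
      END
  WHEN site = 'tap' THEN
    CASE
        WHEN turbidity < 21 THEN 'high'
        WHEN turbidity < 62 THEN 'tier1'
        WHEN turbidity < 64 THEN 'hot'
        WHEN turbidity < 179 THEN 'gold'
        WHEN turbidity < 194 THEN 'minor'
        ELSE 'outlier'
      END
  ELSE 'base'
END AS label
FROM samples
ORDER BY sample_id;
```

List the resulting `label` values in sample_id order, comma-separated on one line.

tier2, base, high, base, high, outlier, base, base, base, drop, drop, base, base

sample_id=900: site='lake' → inner[depth_m >= 5] → tier2
sample_id=901: site='well' → outer ELSE → base
sample_id=902: site='tap' → inner[turbidity < 21] → high
sample_id=903: site='well' → outer ELSE → base
sample_id=904: site='tap' → inner[turbidity < 21] → high
sample_id=905: site='lake' → inner[depth_m >= 8] → outlier
sample_id=906: site='river' → outer ELSE → base
sample_id=907: site='rain' → outer ELSE → base
sample_id=908: site='river' → outer ELSE → base
sample_id=909: site='lake' → inner[depth_m >= 23] → drop
sample_id=910: site='lake' → inner[depth_m >= 23] → drop
sample_id=911: site='sea' → outer ELSE → base
sample_id=912: site='rain' → outer ELSE → base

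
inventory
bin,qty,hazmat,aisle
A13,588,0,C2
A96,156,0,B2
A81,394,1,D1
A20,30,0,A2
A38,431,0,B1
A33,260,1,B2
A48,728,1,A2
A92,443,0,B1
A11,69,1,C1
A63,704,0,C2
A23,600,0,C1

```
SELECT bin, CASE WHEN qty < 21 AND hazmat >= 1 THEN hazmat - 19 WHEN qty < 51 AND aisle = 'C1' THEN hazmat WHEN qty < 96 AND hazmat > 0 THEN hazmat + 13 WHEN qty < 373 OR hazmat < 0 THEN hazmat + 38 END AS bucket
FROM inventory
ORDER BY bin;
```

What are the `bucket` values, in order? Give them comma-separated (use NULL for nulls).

bin=A11: qty < 96 AND hazmat > 0 → 14
bin=A13: (no match → NULL) → NULL
bin=A20: qty < 373 OR hazmat < 0 → 38
bin=A23: (no match → NULL) → NULL
bin=A33: qty < 373 OR hazmat < 0 → 39
bin=A38: (no match → NULL) → NULL
bin=A48: (no match → NULL) → NULL
bin=A63: (no match → NULL) → NULL
bin=A81: (no match → NULL) → NULL
bin=A92: (no match → NULL) → NULL
bin=A96: qty < 373 OR hazmat < 0 → 38

14, NULL, 38, NULL, 39, NULL, NULL, NULL, NULL, NULL, 38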